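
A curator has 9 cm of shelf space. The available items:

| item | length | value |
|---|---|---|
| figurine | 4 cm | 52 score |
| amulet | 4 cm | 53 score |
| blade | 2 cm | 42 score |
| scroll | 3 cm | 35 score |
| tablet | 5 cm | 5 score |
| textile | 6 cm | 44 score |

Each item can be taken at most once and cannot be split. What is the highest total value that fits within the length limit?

130 score

Check high-value combinations within 9 cm:
- amulet+blade+scroll: length 4+2+3=9, value 53+42+35=130
- figurine+blade+scroll: length 4+2+3=9, value 52+42+35=129
- figurine+amulet: length 4+4=8, value 52+53=105
- amulet+blade: length 4+2=6, value 53+42=95
- figurine+blade: length 4+2=6, value 52+42=94
Best: 130 score.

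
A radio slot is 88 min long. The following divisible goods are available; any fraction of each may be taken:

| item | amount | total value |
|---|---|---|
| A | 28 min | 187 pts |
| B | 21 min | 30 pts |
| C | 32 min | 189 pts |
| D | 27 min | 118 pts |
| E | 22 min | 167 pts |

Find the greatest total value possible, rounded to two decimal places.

569.22

Take in order of value per unit:
- E (167/22 per unit): all 22 → value 167, running total 167.00
- A (187/28 per unit): all 28 → value 187, running total 354.00
- C (189/32 per unit): all 32 → value 189, running total 543.00
- D (118/27 per unit): 6 of 27 → value 6×118/27 = 26.2222, running total 569.22
Total 569.22.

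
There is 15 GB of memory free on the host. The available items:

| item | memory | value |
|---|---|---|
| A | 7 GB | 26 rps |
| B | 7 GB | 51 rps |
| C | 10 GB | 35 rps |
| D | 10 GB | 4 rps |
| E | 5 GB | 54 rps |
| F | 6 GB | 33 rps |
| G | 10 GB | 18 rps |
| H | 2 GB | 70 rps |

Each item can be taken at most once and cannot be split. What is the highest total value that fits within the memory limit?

175 rps

This is a 0/1 knapsack; check combinations near the capacity.
- B+E+H: memory 7+5+2=14, value 51+54+70=175
- E+F+H: memory 5+6+2=13, value 54+33+70=157
- B+F+H: memory 7+6+2=15, value 51+33+70=154
Best: 175 rps.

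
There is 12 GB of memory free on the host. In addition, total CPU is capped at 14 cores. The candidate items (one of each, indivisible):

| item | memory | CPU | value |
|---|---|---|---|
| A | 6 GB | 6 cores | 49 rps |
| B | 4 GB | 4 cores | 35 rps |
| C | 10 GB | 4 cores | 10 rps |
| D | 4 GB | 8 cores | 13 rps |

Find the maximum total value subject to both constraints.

84 rps

Feasible sets respecting both limits:
- A+B: memory 10, CPU 10, value 84
- A+D: memory 10, CPU 14, value 62
- A: memory 6, CPU 6, value 49
- B+D: memory 8, CPU 12, value 48
Best: 84 rps.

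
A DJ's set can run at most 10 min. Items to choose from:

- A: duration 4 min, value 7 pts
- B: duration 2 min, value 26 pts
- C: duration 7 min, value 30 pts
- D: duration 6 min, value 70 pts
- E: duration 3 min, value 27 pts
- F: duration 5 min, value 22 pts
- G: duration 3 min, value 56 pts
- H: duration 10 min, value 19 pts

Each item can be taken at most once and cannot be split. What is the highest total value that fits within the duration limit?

This is a 0/1 knapsack; check combinations near the capacity.
- D+G: duration 6+3=9, value 70+56=126
- B+E+G: duration 2+3+3=8, value 26+27+56=109
- B+F+G: duration 2+5+3=10, value 26+22+56=104
Best: 126 pts.

126 pts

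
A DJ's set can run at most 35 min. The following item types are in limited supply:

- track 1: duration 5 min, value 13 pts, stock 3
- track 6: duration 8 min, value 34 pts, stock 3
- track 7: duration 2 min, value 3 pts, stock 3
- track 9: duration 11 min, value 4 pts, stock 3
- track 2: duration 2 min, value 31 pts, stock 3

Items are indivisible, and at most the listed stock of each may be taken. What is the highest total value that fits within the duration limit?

208 pts

Best selections within duration 35 and stock limits:
- 1×track 1 + 3×track 6 + 3×track 2: duration 35, value 208
- 3×track 6 + 2×track 7 + 3×track 2: duration 34, value 201
- 3×track 6 + 1×track 7 + 3×track 2: duration 32, value 198
Best: 208 pts.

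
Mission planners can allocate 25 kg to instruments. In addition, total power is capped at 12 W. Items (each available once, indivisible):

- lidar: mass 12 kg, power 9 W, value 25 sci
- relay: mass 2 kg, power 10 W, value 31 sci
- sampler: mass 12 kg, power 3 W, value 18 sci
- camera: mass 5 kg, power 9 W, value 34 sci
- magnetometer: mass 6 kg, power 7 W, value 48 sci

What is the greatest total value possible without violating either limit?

Feasible sets respecting both limits:
- sampler+magnetometer: mass 18, power 10, value 66
- sampler+camera: mass 17, power 12, value 52
- magnetometer: mass 6, power 7, value 48
- lidar+sampler: mass 24, power 12, value 43
Best: 66 sci.

66 sci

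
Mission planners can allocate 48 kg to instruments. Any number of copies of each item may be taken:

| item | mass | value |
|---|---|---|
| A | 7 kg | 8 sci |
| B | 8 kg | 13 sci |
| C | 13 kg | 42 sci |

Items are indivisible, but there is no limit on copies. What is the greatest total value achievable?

Best value-per-unit is C at 42/13; filling with it alone gives 3×42 = 126.
Optimal mix: 1×B + 3×C → mass 47, value 139.

139 sci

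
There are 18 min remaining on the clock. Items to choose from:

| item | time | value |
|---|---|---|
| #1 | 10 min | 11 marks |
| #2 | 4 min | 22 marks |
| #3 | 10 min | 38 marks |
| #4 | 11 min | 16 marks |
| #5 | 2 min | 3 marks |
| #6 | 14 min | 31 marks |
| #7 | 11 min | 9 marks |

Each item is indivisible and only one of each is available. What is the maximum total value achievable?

63 marks

Check high-value combinations within 18 min:
- #2+#3+#5: time 4+10+2=16, value 22+38+3=63
- #2+#3: time 4+10=14, value 22+38=60
- #2+#6: time 4+14=18, value 22+31=53
Best: 63 marks.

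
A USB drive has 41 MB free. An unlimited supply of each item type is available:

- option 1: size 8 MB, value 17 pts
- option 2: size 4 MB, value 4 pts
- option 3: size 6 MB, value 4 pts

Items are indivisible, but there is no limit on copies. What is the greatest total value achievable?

85 pts

Best value-per-unit is option 1 at 17/8, and filling with it alone uses size 5×8=40. No mix of the others beats 5×17 = 85.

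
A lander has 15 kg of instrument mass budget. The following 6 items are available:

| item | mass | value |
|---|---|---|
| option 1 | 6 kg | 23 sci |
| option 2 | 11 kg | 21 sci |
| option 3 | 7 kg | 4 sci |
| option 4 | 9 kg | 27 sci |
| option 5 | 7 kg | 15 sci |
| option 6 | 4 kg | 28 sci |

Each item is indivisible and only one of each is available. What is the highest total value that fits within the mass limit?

Check high-value combinations within 15 kg:
- option 4+option 6: mass 9+4=13, value 27+28=55
- option 1+option 6: mass 6+4=10, value 23+28=51
- option 1+option 4: mass 6+9=15, value 23+27=50
Best: 55 sci.

55 sci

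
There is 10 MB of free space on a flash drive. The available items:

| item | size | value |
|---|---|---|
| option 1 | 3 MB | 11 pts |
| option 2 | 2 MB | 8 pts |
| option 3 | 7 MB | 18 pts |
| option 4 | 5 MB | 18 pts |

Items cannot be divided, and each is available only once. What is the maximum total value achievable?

Check high-value combinations within 10 MB:
- option 1+option 2+option 4: size 3+2+5=10, value 11+8+18=37
- option 1+option 4: size 3+5=8, value 11+18=29
- option 1+option 3: size 3+7=10, value 11+18=29
- option 2+option 4: size 2+5=7, value 8+18=26
Best: 37 pts.

37 pts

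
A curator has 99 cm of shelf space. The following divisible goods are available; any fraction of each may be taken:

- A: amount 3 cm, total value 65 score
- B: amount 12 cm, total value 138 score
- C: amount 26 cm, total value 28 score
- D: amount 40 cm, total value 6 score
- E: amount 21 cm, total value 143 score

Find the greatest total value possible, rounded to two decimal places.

Take in order of value per unit:
- A (65/3 per unit): all 3 → value 65, running total 65.00
- B (138/12 per unit): all 12 → value 138, running total 203.00
- E (143/21 per unit): all 21 → value 143, running total 346.00
- C (28/26 per unit): all 26 → value 28, running total 374.00
- D (6/40 per unit): 37 of 40 → value 37×6/40 = 5.5500, running total 379.55
Total 379.55.

379.55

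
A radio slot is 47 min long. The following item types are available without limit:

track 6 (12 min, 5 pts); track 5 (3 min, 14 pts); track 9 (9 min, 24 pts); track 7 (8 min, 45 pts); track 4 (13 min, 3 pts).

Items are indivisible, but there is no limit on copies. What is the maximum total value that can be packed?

253 pts

Best value-per-unit is track 7 at 45/8; filling with it alone gives 5×45 = 225.
Optimal mix: 2×track 5 + 5×track 7 → duration 46, value 253.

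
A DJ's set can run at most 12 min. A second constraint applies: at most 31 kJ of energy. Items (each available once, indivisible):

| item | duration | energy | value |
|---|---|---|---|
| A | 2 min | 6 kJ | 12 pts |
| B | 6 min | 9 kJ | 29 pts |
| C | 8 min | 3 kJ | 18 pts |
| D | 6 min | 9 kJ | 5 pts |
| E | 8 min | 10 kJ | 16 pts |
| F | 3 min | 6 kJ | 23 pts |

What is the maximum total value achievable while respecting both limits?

Feasible sets respecting both limits:
- A+B+F: duration 11, energy 21, value 64
- B+F: duration 9, energy 15, value 52
- A+B: duration 8, energy 15, value 41
- C+F: duration 11, energy 9, value 41
Best: 64 pts.

64 pts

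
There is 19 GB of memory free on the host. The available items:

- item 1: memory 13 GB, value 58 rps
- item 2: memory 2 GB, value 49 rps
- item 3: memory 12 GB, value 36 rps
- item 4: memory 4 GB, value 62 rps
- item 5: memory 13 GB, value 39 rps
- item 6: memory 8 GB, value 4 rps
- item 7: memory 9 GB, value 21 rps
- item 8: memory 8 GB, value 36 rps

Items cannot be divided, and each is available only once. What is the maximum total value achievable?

Check high-value combinations within 19 GB:
- item 1+item 2+item 4: memory 13+2+4=19, value 58+49+62=169
- item 2+item 4+item 5: memory 2+4+13=19, value 49+62+39=150
- item 2+item 4+item 8: memory 2+4+8=14, value 49+62+36=147
- item 2+item 3+item 4: memory 2+12+4=18, value 49+36+62=147
- item 2+item 4+item 7: memory 2+4+9=15, value 49+62+21=132
Best: 169 rps.

169 rps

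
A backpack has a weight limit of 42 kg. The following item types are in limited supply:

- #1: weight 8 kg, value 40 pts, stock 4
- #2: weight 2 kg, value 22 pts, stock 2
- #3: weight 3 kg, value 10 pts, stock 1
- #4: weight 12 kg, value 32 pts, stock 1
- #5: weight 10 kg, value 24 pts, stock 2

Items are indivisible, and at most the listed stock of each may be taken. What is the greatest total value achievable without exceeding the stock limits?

Top feasible selections:
- 4×#1 + 2×#2 + 1×#3: weight 39, value 214
- 4×#1 + 2×#2: weight 36, value 204
- 3×#1 + 2×#2 + 1×#3 + 1×#5: weight 41, value 198
Best: 214 pts.

214 pts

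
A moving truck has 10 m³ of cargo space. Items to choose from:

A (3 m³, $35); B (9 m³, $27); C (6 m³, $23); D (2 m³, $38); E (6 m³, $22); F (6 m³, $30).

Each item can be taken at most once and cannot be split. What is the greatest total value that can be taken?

$73

Check high-value combinations within 10 m³:
- A+D: volume 3+2=5, value 35+38=73
- D+F: volume 2+6=8, value 38+30=68
- A+F: volume 3+6=9, value 35+30=65
- C+D: volume 6+2=8, value 23+38=61
Best: $73.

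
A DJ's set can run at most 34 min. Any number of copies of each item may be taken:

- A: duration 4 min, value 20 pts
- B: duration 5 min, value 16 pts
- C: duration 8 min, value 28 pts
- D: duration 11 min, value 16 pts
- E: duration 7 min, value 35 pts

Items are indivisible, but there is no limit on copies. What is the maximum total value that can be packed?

Best value-per-unit is A at 20/4; filling with it alone gives 8×20 = 160.
Optimal mix: 5×A + 2×E → duration 34, value 170.

170 pts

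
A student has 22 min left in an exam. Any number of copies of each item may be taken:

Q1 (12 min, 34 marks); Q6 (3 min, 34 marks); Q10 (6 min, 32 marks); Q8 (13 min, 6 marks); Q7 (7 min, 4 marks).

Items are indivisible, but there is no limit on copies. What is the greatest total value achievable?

Best value-per-unit is Q6 at 34/3, and filling with it alone uses time 7×3=21. No mix of the others beats 7×34 = 238.

238 marks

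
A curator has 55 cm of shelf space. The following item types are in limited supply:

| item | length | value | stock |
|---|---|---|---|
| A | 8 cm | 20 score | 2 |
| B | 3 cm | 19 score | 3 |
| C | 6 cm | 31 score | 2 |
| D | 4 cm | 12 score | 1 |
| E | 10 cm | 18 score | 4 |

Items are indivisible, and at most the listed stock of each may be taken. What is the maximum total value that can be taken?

Best selections within length 55 and stock limits:
- 2×A + 3×B + 2×C + 1×D + 1×E: length 51, value 189
- 1×A + 3×B + 2×C + 1×D + 2×E: length 53, value 187
- 3×B + 2×C + 1×D + 3×E: length 55, value 185
- 2×A + 3×B + 2×C + 1×E: length 47, value 177
Best: 189 score.

189 score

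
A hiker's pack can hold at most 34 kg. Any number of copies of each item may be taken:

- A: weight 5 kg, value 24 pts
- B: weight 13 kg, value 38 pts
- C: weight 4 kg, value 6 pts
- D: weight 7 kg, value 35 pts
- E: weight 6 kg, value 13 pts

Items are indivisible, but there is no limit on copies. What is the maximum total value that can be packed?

166 pts

Best value-per-unit is D at 35/7; filling with it alone gives 4×35 = 140.
Optimal mix: 4×A + 2×D → weight 34, value 166.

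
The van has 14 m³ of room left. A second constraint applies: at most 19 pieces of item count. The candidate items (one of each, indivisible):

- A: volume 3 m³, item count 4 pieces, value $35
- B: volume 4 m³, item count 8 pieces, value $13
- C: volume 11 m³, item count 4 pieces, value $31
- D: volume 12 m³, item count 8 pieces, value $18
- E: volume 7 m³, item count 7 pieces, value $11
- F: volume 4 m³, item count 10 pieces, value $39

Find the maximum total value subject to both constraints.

$74

Feasible sets respecting both limits:
- A+F: volume 7, item count 14, value 74
- A+C: volume 14, item count 8, value 66
- A+B+E: volume 14, item count 19, value 59
- B+F: volume 8, item count 18, value 52
Best: $74.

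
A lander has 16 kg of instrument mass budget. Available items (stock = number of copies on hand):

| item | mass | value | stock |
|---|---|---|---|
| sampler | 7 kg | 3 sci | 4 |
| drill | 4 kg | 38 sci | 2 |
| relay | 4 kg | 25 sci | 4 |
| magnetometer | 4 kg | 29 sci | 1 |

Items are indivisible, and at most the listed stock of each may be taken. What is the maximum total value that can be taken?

Top feasible selections:
- 2×drill + 1×relay + 1×magnetometer: mass 16, value 130
- 2×drill + 2×relay: mass 16, value 126
Best: 130 sci.

130 sci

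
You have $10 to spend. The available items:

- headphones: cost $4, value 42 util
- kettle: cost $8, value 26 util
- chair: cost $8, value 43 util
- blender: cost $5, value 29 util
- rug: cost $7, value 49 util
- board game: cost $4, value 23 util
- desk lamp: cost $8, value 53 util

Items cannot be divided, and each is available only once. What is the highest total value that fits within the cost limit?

71 util

Check high-value combinations within $10:
- headphones+blender: cost 4+5=9, value 42+29=71
- headphones+board game: cost 4+4=8, value 42+23=65
- desk lamp: cost 8, value 53
- blender+board game: cost 5+4=9, value 29+23=52
Best: 71 util.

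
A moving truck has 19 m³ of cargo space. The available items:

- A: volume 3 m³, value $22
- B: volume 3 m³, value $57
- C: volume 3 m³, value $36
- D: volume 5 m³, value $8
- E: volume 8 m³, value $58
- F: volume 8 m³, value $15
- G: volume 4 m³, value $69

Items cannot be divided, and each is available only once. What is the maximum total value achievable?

$220

Check high-value combinations within 19 m³:
- B+C+E+G: volume 3+3+8+4=18, value 57+36+58+69=220
- A+B+E+G: volume 3+3+8+4=18, value 22+57+58+69=206
- A+B+C+D+G: volume 3+3+3+5+4=18, value 22+57+36+8+69=192
- A+C+E+G: volume 3+3+8+4=18, value 22+36+58+69=185
Best: $220.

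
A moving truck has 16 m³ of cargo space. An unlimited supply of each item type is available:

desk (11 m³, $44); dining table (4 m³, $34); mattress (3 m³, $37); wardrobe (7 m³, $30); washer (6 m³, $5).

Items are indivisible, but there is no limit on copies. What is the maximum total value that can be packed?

Best value-per-unit is mattress at 37/3, and filling with it alone uses volume 5×3=15. No mix of the others beats 5×37 = 185.

$185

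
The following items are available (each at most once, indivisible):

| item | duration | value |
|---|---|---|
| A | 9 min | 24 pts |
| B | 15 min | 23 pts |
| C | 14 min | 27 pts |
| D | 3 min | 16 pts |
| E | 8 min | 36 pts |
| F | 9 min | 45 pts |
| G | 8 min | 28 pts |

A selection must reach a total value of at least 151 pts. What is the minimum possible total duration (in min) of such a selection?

42

Subsets with value ≥ 151, sorted by total duration:
- C+D+E+F+G: duration 42, value 152
- A+C+E+F+G: duration 48, value 160
- A+B+E+F+G: duration 49, value 156
Minimum duration: 42 min.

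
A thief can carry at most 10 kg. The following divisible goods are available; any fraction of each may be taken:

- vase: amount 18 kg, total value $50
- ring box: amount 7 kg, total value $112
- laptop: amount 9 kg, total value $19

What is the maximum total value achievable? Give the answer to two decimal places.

120.33

Take in order of value per unit:
- ring box (112/7 per unit): all 7 → value 112, running total 112.00
- vase (50/18 per unit): 3 of 18 → value 3×50/18 = 8.3333, running total 120.33
Total 120.33.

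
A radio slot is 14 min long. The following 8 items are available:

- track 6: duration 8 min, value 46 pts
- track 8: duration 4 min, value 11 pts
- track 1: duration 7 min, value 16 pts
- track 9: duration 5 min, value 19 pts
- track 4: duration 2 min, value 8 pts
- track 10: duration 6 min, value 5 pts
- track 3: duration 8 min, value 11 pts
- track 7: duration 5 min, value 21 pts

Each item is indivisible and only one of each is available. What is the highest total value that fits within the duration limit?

67 pts

This is a 0/1 knapsack; check combinations near the capacity.
- track 6+track 7: duration 8+5=13, value 46+21=67
- track 6+track 9: duration 8+5=13, value 46+19=65
- track 6+track 8+track 4: duration 8+4+2=14, value 46+11+8=65
Best: 67 pts.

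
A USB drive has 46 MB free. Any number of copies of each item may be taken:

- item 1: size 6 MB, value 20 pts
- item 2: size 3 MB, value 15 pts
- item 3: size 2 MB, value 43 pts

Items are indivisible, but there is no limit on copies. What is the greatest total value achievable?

Best value-per-unit is item 3 at 43/2, and filling with it alone uses size 23×2=46. No mix of the others beats 23×43 = 989.

989 pts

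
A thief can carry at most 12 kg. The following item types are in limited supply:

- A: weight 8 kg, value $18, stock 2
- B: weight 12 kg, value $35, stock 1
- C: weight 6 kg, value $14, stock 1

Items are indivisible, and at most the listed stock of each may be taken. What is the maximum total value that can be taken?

$35

Top feasible selections:
- 1×B: weight 12, value 35
- 1×A: weight 8, value 18
- 1×C: weight 6, value 14
Best: $35.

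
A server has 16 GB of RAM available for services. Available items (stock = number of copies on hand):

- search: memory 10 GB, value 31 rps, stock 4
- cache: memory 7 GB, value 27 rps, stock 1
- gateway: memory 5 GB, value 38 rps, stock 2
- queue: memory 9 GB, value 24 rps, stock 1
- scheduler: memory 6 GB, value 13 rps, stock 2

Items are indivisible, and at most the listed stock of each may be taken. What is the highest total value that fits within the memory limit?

Top feasible selections:
- 2×gateway + 1×scheduler: memory 16, value 89
- 2×gateway: memory 10, value 76
- 1×search + 1×gateway: memory 15, value 69
Best: 89 rps.

89 rps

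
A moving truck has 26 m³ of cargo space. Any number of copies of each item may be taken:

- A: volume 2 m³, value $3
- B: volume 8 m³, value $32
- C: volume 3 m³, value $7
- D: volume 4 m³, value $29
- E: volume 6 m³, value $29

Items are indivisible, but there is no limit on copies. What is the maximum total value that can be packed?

Best value-per-unit is D at 29/4; filling with it alone gives 6×29 = 174.
Optimal mix: 1×A + 6×D → volume 26, value 177.

$177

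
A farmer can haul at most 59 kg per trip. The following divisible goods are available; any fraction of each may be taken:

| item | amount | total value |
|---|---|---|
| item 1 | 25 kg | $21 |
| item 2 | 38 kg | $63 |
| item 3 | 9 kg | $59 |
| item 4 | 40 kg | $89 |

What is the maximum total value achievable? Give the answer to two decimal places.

Take in order of value per unit:
- item 3 (59/9 per unit): all 9 → value 59, running total 59.00
- item 4 (89/40 per unit): all 40 → value 89, running total 148.00
- item 2 (63/38 per unit): 10 of 38 → value 10×63/38 = 16.5789, running total 164.58
Total 164.58.

164.58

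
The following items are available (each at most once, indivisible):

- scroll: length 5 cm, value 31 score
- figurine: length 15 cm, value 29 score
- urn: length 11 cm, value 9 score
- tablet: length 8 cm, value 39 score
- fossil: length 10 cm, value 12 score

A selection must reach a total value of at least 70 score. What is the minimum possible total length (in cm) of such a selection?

Subsets with value ≥ 70, sorted by total length:
- scroll+tablet: length 13, value 70
- scroll+tablet+fossil: length 23, value 82
Minimum length: 13 cm.

13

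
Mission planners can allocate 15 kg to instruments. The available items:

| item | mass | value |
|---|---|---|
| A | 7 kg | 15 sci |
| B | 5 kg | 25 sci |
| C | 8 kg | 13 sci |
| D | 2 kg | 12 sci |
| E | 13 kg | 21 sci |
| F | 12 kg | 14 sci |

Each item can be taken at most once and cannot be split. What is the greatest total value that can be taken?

52 sci

Check high-value combinations within 15 kg:
- A+B+D: mass 7+5+2=14, value 15+25+12=52
- B+C+D: mass 5+8+2=15, value 25+13+12=50
- A+B: mass 7+5=12, value 15+25=40
- B+C: mass 5+8=13, value 25+13=38
- B+D: mass 5+2=7, value 25+12=37
Best: 52 sci.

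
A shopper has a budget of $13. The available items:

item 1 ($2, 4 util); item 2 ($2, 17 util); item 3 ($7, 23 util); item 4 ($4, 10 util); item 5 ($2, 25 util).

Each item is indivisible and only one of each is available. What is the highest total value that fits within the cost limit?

69 util

Check high-value combinations within $13:
- item 1+item 2+item 3+item 5: cost 2+2+7+2=13, value 4+17+23+25=69
- item 2+item 3+item 5: cost 2+7+2=11, value 17+23+25=65
- item 3+item 4+item 5: cost 7+4+2=13, value 23+10+25=58
Best: 69 util.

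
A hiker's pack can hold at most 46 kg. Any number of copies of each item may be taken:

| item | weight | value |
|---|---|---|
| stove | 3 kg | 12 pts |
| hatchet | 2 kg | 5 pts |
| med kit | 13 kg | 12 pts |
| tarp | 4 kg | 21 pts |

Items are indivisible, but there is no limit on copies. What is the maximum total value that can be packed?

Best value-per-unit is tarp at 21/4; filling with it alone gives 11×21 = 231.
Optimal mix: 1×hatchet + 11×tarp → weight 46, value 236.

236 pts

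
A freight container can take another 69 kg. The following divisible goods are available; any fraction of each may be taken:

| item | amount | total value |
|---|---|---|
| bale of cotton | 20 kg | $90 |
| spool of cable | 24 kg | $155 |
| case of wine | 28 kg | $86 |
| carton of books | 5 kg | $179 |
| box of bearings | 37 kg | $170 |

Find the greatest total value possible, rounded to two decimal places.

Take in order of value per unit:
- carton of books (179/5 per unit): all 5 → value 179, running total 179.00
- spool of cable (155/24 per unit): all 24 → value 155, running total 334.00
- box of bearings (170/37 per unit): all 37 → value 170, running total 504.00
- bale of cotton (90/20 per unit): 3 of 20 → value 3×90/20 = 13.5000, running total 517.50
Total 517.50.

517.50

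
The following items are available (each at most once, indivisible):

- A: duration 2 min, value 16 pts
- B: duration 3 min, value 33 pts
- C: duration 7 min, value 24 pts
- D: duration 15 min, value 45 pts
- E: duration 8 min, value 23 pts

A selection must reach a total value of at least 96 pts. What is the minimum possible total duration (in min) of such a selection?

Subsets with value ≥ 96, sorted by total duration:
- A+B+C+E: duration 20, value 96
- B+C+D: duration 25, value 102
- B+D+E: duration 26, value 101
Minimum duration: 20 min.

20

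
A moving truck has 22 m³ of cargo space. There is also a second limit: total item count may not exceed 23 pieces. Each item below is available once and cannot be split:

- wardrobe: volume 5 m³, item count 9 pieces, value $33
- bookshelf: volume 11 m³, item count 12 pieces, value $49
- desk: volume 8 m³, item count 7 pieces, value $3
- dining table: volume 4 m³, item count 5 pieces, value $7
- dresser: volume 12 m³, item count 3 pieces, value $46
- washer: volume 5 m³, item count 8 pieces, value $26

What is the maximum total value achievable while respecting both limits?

$105

Feasible sets respecting both limits:
- wardrobe+dresser+washer: volume 22, item count 20, value 105
- wardrobe+dining table+dresser: volume 21, item count 17, value 86
- wardrobe+bookshelf: volume 16, item count 21, value 82
Best: $105.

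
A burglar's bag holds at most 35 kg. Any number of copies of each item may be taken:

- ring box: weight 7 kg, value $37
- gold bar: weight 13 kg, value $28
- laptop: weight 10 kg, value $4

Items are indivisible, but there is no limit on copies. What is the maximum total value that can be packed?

$185

Best value-per-unit is ring box at 37/7, and filling with it alone uses weight 5×7=35. No mix of the others beats 5×37 = 185.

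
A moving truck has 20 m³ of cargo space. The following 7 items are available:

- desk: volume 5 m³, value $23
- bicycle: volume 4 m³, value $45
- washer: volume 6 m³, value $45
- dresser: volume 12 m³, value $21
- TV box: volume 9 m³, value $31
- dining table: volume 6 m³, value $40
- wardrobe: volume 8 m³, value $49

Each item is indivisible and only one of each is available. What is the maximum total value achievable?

$139

Check high-value combinations within 20 m³:
- bicycle+washer+wardrobe: volume 4+6+8=18, value 45+45+49=139
- bicycle+dining table+wardrobe: volume 4+6+8=18, value 45+40+49=134
- washer+dining table+wardrobe: volume 6+6+8=20, value 45+40+49=134
- bicycle+washer+dining table: volume 4+6+6=16, value 45+45+40=130
Best: $139.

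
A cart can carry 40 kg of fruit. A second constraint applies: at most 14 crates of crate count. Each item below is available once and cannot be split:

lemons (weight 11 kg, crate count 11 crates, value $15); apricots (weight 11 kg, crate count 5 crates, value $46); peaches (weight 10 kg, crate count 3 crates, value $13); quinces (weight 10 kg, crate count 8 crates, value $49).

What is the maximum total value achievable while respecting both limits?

$95

Feasible sets respecting both limits:
- apricots+quinces: weight 21, crate count 13, value 95
- peaches+quinces: weight 20, crate count 11, value 62
- apricots+peaches: weight 21, crate count 8, value 59
Best: $95.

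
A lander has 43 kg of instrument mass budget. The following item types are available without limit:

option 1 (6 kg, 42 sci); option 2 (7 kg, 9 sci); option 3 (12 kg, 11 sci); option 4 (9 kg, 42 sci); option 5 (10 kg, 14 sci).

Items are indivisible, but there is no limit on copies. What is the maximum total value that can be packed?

Best value-per-unit is option 1 at 42/6, and filling with it alone uses mass 7×6=42. No mix of the others beats 7×42 = 294.

294 sci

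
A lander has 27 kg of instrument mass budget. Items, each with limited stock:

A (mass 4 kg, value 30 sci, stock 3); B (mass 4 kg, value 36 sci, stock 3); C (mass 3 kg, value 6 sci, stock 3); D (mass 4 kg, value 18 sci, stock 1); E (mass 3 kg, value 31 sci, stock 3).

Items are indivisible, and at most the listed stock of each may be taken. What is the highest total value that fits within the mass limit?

231 sci

Best selections within mass 27 and stock limits:
- 1×A + 3×B + 3×E: mass 25, value 231
- 2×A + 3×B + 2×E: mass 26, value 230
Best: 231 sci.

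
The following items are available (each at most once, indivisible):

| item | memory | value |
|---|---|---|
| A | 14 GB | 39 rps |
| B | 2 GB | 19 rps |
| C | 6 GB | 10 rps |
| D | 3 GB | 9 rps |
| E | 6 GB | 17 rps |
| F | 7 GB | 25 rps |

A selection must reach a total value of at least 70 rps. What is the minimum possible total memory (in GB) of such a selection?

Subsets with value ≥ 70, sorted by total memory:
- B+D+E+F: memory 18, value 70
- B+C+E+F: memory 21, value 71
- A+B+E: memory 22, value 75
- A+B+F: memory 23, value 83
Minimum memory: 18 GB.

18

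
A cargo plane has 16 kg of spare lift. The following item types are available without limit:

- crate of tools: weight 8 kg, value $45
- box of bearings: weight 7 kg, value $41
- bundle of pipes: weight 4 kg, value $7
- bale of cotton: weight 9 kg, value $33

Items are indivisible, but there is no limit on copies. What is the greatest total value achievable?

$90

Best value-per-unit is box of bearings at 41/7; filling with it alone gives 2×41 = 82.
Optimal mix: 2×crate of tools → weight 16, value 90.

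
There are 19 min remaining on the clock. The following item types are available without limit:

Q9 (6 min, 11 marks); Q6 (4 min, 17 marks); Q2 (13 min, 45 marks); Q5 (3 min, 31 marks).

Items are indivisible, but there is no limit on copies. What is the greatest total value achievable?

Best value-per-unit is Q5 at 31/3, and filling with it alone uses time 6×3=18. No mix of the others beats 6×31 = 186.

186 marks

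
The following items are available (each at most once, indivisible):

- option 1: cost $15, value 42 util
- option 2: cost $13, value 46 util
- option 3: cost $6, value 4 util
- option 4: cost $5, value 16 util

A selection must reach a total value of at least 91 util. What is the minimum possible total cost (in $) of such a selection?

Subsets with value ≥ 91, sorted by total cost:
- option 1+option 2+option 4: cost 33, value 104
- option 1+option 2+option 3: cost 34, value 92
- option 1+option 2+option 3+option 4: cost 39, value 108
Minimum cost: 33 $.

33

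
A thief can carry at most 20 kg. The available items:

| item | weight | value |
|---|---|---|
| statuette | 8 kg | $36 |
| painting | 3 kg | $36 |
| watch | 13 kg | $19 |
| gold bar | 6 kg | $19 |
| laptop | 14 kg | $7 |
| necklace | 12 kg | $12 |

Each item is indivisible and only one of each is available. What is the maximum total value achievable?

$91

Check high-value combinations within 20 kg:
- statuette+painting+gold bar: weight 8+3+6=17, value 36+36+19=91
- statuette+painting: weight 8+3=11, value 36+36=72
- painting+gold bar: weight 3+6=9, value 36+19=55
Best: $91.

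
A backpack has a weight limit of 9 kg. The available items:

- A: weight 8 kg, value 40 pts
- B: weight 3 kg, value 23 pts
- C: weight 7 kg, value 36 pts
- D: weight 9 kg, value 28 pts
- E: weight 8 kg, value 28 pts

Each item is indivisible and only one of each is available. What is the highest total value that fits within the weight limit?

This is a 0/1 knapsack; check combinations near the capacity.
- A: weight 8, value 40
- C: weight 7, value 36
- E: weight 8, value 28
Best: 40 pts.

40 pts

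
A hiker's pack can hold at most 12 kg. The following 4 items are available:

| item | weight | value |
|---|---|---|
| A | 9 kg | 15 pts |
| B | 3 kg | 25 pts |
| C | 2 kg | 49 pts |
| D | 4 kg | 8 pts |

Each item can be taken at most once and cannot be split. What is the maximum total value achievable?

This is a 0/1 knapsack; check combinations near the capacity.
- B+C+D: weight 3+2+4=9, value 25+49+8=82
- B+C: weight 3+2=5, value 25+49=74
- A+C: weight 9+2=11, value 15+49=64
- C+D: weight 2+4=6, value 49+8=57
- C: weight 2, value 49
Best: 82 pts.

82 pts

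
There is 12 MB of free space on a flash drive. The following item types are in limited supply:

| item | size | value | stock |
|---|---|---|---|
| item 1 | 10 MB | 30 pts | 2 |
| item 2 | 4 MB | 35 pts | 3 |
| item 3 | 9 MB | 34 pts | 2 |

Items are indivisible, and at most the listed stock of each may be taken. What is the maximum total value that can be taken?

105 pts

Top feasible selections:
- 3×item 2: size 12, value 105
- 2×item 2: size 8, value 70
Best: 105 pts.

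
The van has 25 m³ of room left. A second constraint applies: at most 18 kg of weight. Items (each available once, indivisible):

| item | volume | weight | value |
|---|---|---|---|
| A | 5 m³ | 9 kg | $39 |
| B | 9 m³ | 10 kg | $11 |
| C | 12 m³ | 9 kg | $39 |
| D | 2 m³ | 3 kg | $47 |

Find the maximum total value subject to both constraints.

$86

Feasible sets respecting both limits:
- A+D: volume 7, weight 12, value 86
- C+D: volume 14, weight 12, value 86
- A+C: volume 17, weight 18, value 78
Best: $86.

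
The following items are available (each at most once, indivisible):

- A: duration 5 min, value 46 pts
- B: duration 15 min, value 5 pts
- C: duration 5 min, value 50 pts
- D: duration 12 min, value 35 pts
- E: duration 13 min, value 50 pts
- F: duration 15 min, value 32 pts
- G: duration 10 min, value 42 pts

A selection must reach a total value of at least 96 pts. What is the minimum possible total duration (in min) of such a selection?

Subsets with value ≥ 96, sorted by total duration:
- A+C: duration 10, value 96
- C+E: duration 18, value 100
Minimum duration: 10 min.

10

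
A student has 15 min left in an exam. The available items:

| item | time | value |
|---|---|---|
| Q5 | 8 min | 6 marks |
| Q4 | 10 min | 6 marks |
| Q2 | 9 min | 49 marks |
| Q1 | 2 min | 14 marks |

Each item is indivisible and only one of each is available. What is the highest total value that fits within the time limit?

This is a 0/1 knapsack; check combinations near the capacity.
- Q2+Q1: time 9+2=11, value 49+14=63
- Q2: time 9, value 49
- Q5+Q1: time 8+2=10, value 6+14=20
- Q4+Q1: time 10+2=12, value 6+14=20
- Q1: time 2, value 14
Best: 63 marks.

63 marks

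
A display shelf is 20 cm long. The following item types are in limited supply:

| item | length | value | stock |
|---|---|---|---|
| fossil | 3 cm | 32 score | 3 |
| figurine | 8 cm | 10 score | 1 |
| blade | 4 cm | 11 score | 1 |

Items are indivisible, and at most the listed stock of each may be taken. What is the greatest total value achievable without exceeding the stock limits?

107 score

Top feasible selections:
- 3×fossil + 1×blade: length 13, value 107
- 3×fossil + 1×figurine: length 17, value 106
Best: 107 score.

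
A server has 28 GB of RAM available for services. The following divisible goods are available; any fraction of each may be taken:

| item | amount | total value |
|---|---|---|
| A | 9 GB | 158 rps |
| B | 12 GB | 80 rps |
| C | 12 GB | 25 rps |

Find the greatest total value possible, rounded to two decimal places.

252.58

Take in order of value per unit:
- A (158/9 per unit): all 9 → value 158, running total 158.00
- B (80/12 per unit): all 12 → value 80, running total 238.00
- C (25/12 per unit): 7 of 12 → value 7×25/12 = 14.5833, running total 252.58
Total 252.58.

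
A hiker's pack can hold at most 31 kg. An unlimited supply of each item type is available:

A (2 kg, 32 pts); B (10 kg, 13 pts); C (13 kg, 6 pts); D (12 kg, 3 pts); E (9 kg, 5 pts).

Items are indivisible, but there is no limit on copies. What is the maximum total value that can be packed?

480 pts

Best value-per-unit is A at 32/2, and filling with it alone uses weight 15×2=30. No mix of the others beats 15×32 = 480.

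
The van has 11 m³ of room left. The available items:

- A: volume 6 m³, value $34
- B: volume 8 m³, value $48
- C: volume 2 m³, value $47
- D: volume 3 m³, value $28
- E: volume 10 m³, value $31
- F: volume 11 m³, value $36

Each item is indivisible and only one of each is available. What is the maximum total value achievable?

Check high-value combinations within 11 m³:
- A+C+D: volume 6+2+3=11, value 34+47+28=109
- B+C: volume 8+2=10, value 48+47=95
- A+C: volume 6+2=8, value 34+47=81
Best: $109.

$109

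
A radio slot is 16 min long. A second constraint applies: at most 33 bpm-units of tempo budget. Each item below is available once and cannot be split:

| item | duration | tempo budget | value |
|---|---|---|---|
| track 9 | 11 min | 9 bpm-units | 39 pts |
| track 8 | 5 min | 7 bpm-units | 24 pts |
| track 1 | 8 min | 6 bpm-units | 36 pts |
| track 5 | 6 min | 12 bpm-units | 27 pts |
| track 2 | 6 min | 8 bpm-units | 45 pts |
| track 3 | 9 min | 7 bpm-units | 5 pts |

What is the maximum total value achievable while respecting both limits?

81 pts

Feasible sets respecting both limits:
- track 1+track 2: duration 14, tempo budget 14, value 81
- track 5+track 2: duration 12, tempo budget 20, value 72
- track 8+track 2: duration 11, tempo budget 15, value 69
- track 9+track 8: duration 16, tempo budget 16, value 63
Best: 81 pts.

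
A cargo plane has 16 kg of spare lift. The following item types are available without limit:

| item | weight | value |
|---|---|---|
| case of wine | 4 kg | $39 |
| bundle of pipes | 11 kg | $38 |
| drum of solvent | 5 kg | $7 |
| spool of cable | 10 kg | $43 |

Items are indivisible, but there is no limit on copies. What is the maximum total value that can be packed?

$156

Best value-per-unit is case of wine at 39/4, and filling with it alone uses weight 4×4=16. No mix of the others beats 4×39 = 156.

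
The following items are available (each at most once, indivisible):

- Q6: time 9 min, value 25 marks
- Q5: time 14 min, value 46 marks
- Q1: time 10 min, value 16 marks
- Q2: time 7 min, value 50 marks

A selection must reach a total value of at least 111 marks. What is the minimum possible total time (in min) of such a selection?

Subsets with value ≥ 111, sorted by total time:
- Q6+Q5+Q2: time 30, value 121
- Q5+Q1+Q2: time 31, value 112
Minimum time: 30 min.

30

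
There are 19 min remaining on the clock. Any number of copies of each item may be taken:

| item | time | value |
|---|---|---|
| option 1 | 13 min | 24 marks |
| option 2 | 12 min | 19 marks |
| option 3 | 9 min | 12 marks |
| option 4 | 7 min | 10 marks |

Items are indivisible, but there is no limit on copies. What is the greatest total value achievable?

Best value-per-unit is option 1 at 24/13; filling with it alone gives 1×24 = 24.
Optimal mix: 1×option 2 + 1×option 4 → time 19, value 29.

29 marks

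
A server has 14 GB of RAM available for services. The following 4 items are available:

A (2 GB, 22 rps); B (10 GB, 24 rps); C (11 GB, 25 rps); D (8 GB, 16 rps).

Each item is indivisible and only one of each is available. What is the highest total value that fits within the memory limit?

47 rps

Check high-value combinations within 14 GB:
- A+C: memory 2+11=13, value 22+25=47
- A+B: memory 2+10=12, value 22+24=46
- A+D: memory 2+8=10, value 22+16=38
Best: 47 rps.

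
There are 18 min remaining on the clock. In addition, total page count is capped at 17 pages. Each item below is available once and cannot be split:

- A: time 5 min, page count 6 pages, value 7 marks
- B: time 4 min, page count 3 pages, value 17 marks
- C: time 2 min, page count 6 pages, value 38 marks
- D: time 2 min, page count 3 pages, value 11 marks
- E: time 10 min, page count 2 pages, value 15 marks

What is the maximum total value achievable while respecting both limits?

81 marks

Feasible sets respecting both limits:
- B+C+D+E: time 18, page count 14, value 81
- B+C+E: time 16, page count 11, value 70
- B+C+D: time 8, page count 12, value 66
- C+D+E: time 14, page count 11, value 64
Best: 81 marks.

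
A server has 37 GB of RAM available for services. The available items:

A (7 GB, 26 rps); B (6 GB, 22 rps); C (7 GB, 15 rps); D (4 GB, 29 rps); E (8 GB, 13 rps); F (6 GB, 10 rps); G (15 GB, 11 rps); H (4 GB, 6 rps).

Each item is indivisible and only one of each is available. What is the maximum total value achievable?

111 rps

Check high-value combinations within 37 GB:
- A+B+C+D+E+H: memory 7+6+7+4+8+4=36, value 26+22+15+29+13+6=111
- A+B+C+D+F+H: memory 7+6+7+4+6+4=34, value 26+22+15+29+10+6=108
- A+B+D+E+F+H: memory 7+6+4+8+6+4=35, value 26+22+29+13+10+6=106
- A+B+C+D+E: memory 7+6+7+4+8=32, value 26+22+15+29+13=105
- A+B+C+D+F: memory 7+6+7+4+6=30, value 26+22+15+29+10=102
Best: 111 rps.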